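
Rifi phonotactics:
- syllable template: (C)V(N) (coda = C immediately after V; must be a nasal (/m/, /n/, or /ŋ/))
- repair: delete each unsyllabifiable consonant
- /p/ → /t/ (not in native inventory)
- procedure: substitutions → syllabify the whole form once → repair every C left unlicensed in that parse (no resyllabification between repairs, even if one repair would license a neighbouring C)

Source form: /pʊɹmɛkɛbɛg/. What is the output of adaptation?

tʊmɛkɛbɛ

Substitution: /p/ → /t/, giving /tʊɹmɛkɛbɛg/.
The consonants /ɹ/, /g/ cannot be parsed into a legal (C)V(N) syllable (only a nasal (/m/, /n/, or /ŋ/) is licensed in coda position; onsets are limited to one consonant).
Deleting the stranded consonants removes /ɹ/, /g/.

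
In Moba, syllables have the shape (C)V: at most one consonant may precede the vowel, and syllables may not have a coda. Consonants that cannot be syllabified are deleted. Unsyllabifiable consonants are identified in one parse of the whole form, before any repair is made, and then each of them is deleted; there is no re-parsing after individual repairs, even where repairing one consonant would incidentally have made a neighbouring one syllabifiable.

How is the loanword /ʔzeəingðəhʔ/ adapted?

Syllabifying with onset maximization leaves /ʔ/, /n/, /g/, /h/, /ʔ/ stranded (no codas are permitted; onsets are limited to one consonant).
Deleting the stranded consonants removes /ʔ/, /n/, /g/, /h/, /ʔ/.

zeəiðə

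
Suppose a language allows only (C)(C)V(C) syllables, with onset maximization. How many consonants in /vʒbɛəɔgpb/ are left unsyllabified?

Syllabifying with onset maximization leaves /v/, /p/, /b/ stranded (at most one coda consonant is licensed; onsets may contain at most 2 consonants).

3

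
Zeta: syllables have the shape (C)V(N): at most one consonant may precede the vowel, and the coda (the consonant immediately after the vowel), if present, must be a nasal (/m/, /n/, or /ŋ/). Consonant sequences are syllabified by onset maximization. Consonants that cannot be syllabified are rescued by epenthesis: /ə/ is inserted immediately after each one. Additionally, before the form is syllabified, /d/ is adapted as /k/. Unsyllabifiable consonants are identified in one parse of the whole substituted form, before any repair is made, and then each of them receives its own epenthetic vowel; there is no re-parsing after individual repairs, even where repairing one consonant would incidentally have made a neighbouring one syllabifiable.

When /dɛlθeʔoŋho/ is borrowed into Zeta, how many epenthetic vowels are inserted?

1

After substitution the input is /kɛlθeʔoŋho/.
The unsyllabifiable consonants are /l/; each receives one epenthetic vowel.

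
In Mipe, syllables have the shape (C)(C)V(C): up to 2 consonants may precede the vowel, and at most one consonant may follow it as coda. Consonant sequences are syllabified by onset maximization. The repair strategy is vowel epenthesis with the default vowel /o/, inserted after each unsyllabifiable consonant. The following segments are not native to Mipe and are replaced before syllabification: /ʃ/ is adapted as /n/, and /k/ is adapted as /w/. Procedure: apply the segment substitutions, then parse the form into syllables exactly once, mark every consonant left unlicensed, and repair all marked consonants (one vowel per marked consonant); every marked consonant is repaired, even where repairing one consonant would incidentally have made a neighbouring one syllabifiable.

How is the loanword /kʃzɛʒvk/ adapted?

wonzɛʒvowo

Substitution: /k/ → /w/, /ʃ/ → /n/, giving /wnzɛʒvw/.
Under (C)(C)V(C), the unsyllabifiable consonants are /w/, /v/, /w/ (at most one coda consonant is licensed; onsets may contain at most 2 consonants).
Inserting the epenthetic vowel yields /w/ → /wo/, /v/ → /vo/, /w/ → /wo/.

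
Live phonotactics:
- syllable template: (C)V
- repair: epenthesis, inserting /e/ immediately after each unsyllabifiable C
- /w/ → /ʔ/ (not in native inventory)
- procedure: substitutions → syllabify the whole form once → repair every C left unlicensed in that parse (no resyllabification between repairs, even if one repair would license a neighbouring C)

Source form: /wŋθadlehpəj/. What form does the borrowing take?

ʔeŋeθadelehepəje

Substitution: /w/ → /ʔ/, giving /ʔŋθadlehpəj/.
The consonants /ʔ/, /ŋ/, /d/, /h/, /j/ cannot be parsed into a legal (C)V syllable (no codas are permitted; onsets are limited to one consonant).
Each unlicensed consonant becomes the onset of a new syllable: /ʔ/ → /ʔe/, /ŋ/ → /ŋe/, /d/ → /de/, /h/ → /he/, /j/ → /je/.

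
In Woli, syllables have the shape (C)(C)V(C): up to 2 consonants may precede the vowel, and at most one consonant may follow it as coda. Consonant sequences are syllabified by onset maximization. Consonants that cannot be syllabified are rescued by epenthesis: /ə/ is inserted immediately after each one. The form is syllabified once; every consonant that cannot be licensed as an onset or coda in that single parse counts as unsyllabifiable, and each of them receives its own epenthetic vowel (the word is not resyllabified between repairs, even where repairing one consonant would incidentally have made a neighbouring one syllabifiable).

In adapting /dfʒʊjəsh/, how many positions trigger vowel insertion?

2

The unsyllabifiable consonants are /d/, /h/; each receives one epenthetic vowel.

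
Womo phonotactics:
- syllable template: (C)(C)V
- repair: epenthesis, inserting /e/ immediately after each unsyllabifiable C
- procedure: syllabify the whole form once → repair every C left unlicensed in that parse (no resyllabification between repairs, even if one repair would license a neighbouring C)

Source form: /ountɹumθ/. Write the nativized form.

Under (C)(C)V, the unsyllabifiable consonants are /n/, /m/, /θ/ (no codas are permitted; onsets may contain at most 2 consonants).
Epenthesis after each stranded consonant: /n/ → /ne/, /m/ → /me/, /θ/ → /θe/.

ounetɹumeθe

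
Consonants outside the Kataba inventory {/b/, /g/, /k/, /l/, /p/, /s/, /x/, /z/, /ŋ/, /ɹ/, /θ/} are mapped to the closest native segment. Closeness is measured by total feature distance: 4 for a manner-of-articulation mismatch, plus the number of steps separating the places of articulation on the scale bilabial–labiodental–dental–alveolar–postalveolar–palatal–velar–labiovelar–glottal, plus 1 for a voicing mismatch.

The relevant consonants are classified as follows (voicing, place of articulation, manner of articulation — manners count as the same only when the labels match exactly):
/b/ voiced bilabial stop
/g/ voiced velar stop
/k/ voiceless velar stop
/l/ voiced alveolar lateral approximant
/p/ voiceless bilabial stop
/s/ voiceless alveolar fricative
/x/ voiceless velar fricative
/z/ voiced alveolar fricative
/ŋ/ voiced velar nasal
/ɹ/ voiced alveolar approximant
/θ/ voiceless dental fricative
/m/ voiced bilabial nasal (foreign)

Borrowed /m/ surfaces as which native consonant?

/b/ is closest: manner differs (nasal→stop, +4), place distance 0 (bilabial→bilabial), same voicing; total 4. Next closest is /p/ at distance 5.

b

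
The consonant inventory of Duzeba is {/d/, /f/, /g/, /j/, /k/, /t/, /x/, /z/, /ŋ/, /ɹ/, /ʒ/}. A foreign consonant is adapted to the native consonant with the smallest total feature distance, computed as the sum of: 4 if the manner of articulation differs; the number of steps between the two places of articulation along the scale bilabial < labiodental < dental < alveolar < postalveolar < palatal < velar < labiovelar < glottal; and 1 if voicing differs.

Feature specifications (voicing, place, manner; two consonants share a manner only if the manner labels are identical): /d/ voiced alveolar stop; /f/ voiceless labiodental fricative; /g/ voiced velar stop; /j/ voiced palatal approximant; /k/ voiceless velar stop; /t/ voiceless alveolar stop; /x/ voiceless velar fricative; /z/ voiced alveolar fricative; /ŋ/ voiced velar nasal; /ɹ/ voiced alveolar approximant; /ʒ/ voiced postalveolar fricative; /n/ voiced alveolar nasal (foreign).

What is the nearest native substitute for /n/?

ŋ

/ŋ/ is closest: same manner (nasal), place distance 3 (alveolar→velar), same voicing; total 3. Next closest is /d/ at distance 4.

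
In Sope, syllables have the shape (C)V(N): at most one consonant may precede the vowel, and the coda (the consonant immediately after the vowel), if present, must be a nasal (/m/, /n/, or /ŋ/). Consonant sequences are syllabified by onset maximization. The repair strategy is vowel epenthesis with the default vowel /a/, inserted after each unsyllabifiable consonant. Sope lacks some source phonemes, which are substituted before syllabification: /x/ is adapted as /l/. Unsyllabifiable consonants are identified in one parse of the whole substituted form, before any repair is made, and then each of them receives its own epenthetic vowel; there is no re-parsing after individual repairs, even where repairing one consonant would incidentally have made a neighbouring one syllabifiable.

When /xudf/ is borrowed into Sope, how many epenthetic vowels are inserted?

After substitution the input is /ludf/.
The unsyllabifiable consonants are /d/, /f/; each receives one epenthetic vowel.

2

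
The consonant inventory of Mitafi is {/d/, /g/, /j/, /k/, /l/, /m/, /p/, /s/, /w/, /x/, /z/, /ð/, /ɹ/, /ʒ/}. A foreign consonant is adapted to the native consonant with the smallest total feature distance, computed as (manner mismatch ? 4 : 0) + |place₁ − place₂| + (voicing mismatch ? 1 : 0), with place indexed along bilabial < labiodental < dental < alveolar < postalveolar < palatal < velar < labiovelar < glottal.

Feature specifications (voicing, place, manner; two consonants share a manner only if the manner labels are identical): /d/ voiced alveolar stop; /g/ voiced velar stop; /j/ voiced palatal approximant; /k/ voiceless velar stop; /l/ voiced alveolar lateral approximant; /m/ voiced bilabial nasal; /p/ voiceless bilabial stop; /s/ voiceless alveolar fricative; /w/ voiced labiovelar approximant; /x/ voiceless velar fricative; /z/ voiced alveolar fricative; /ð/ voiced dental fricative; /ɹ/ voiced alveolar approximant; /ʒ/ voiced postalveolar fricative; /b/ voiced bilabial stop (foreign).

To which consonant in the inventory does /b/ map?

p

/p/ is closest: same manner (stop), place distance 0 (bilabial→bilabial), voicing differs (+1); total 1. Next closest is /d/ at distance 3.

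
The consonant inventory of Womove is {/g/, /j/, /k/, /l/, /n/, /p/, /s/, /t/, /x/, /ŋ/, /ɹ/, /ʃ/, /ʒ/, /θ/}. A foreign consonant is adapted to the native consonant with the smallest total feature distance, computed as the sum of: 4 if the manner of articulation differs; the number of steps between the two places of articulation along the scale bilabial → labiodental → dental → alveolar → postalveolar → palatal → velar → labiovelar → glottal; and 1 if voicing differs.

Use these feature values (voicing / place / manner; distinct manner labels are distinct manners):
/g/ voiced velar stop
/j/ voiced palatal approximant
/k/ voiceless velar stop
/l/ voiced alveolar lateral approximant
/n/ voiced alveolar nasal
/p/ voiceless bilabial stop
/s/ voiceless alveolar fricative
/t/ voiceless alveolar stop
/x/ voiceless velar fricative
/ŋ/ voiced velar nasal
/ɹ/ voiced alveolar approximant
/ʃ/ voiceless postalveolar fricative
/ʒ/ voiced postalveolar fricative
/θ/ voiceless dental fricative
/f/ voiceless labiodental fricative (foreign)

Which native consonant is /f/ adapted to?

θ

/θ/ is closest: same manner (fricative), place distance 1 (labiodental→dental), same voicing; total 1. Next closest is /s/ at distance 2.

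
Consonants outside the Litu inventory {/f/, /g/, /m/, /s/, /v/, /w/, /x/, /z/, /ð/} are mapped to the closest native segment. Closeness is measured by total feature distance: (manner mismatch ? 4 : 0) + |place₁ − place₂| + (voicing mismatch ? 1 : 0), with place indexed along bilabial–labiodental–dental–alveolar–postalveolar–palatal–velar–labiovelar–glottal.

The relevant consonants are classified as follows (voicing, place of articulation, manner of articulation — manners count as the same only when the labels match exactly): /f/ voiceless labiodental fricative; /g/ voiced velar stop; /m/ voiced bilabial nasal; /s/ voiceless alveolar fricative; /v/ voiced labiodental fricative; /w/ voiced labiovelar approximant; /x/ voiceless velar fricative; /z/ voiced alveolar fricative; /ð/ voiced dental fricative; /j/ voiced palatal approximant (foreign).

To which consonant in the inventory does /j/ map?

w

/w/ is closest: same manner (approximant), place distance 2 (palatal→labiovelar), same voicing; total 2. Next closest is /g/ at distance 5.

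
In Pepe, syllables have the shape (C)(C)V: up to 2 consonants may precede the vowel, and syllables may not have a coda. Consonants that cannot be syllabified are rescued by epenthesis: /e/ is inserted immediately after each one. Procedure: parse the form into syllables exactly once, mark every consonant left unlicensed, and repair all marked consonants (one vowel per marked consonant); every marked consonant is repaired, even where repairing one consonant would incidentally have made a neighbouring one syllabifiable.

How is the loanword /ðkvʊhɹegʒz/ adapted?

Syllabifying with onset maximization leaves /ð/, /g/, /ʒ/, /z/ stranded (no codas are permitted; onsets may contain at most 2 consonants).
Epenthesis after each stranded consonant: /ð/ → /ðe/, /g/ → /ge/, /ʒ/ → /ʒe/, /z/ → /ze/.

ðekvʊhɹegeʒeze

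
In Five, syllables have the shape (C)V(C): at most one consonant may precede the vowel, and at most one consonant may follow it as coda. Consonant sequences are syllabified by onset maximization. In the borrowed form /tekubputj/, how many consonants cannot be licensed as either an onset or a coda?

Syllabifying with onset maximization leaves /j/ stranded (at most one coda consonant is licensed; onsets are limited to one consonant).

1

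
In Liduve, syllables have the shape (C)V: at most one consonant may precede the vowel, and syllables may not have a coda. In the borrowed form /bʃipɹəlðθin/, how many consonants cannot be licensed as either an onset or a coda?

The consonants /b/, /p/, /l/, /ð/, /n/ cannot be parsed into a legal (C)V syllable (no codas are permitted; onsets are limited to one consonant).

5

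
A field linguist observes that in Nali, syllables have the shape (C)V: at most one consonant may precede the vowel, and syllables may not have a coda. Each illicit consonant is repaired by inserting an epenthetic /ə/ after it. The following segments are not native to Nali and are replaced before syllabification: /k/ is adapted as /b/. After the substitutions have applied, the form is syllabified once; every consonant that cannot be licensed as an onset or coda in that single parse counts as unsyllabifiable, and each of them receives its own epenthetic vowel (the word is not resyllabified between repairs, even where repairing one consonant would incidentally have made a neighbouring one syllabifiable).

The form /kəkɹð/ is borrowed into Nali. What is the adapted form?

bəbəɹəðə

Substitution: /k/ → /b/, giving /bəbɹð/.
Under (C)V, the unsyllabifiable consonants are /b/, /ɹ/, /ð/ (no codas are permitted; onsets are limited to one consonant).
Each unlicensed consonant becomes the onset of a new syllable: /b/ → /bə/, /ɹ/ → /ɹə/, /ð/ → /ðə/.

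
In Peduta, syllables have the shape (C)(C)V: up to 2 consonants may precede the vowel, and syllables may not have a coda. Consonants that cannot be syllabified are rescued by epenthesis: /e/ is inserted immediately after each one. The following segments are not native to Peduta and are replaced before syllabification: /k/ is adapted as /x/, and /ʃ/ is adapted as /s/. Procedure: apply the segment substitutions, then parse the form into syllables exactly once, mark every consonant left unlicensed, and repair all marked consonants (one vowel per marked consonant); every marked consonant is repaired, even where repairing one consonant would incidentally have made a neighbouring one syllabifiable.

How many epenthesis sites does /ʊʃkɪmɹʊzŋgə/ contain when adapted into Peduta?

After substitution the input is /ʊsxɪmɹʊzŋgə/.
The unsyllabifiable consonants are /z/; each receives one epenthetic vowel.

1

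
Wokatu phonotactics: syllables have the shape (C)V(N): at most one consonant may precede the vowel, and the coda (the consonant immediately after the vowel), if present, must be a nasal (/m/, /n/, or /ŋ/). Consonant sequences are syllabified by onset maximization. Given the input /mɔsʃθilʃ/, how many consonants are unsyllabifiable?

4

Syllabifying with onset maximization leaves /s/, /ʃ/, /l/, /ʃ/ stranded (only a nasal (/m/, /n/, or /ŋ/) is licensed in coda position; onsets are limited to one consonant).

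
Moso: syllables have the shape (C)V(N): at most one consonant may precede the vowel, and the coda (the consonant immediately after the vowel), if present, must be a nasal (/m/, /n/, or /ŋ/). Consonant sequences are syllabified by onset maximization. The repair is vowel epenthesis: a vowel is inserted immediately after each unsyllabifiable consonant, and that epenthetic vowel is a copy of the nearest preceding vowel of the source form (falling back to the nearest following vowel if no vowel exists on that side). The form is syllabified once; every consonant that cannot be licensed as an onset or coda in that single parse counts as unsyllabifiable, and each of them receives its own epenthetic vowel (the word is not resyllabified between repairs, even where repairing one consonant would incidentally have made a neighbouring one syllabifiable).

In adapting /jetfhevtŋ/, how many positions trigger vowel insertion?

The unsyllabifiable consonants are /t/, /f/, /v/, /t/, /ŋ/; each receives one epenthetic vowel.

5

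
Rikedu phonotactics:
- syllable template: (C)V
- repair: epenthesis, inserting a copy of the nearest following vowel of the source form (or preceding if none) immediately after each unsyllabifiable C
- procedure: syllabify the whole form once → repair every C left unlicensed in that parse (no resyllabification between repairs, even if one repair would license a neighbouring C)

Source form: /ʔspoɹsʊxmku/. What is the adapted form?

Under (C)V, the unsyllabifiable consonants are /ʔ/, /s/, /ɹ/, /x/, /m/ (no codas are permitted; onsets are limited to one consonant).
Epenthesis after each stranded consonant: /ʔ/ → /ʔo/, /s/ → /so/, /ɹ/ → /ɹʊ/, /x/ → /xu/, /m/ → /mu/.

ʔosopoɹʊsʊxumuku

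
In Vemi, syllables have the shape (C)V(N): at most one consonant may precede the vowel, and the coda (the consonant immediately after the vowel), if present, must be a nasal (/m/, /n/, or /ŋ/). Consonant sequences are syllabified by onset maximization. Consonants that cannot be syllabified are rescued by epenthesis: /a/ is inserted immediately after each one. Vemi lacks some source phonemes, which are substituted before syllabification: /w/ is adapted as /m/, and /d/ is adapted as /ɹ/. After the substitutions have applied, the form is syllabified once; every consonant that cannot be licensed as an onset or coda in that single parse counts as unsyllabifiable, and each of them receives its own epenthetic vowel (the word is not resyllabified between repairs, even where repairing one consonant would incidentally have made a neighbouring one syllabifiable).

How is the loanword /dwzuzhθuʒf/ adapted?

Substitution: /d/ → /ɹ/, /w/ → /m/, giving /ɹmzuzhθuʒf/.
The consonants /ɹ/, /m/, /z/, /h/, /ʒ/, /f/ cannot be parsed into a legal (C)V(N) syllable (only a nasal (/m/, /n/, or /ŋ/) is licensed in coda position; onsets are limited to one consonant).
Epenthesis after each stranded consonant: /ɹ/ → /ɹa/, /m/ → /ma/, /z/ → /za/, /h/ → /ha/, /ʒ/ → /ʒa/, /f/ → /fa/.

ɹamazuzahaθuʒafa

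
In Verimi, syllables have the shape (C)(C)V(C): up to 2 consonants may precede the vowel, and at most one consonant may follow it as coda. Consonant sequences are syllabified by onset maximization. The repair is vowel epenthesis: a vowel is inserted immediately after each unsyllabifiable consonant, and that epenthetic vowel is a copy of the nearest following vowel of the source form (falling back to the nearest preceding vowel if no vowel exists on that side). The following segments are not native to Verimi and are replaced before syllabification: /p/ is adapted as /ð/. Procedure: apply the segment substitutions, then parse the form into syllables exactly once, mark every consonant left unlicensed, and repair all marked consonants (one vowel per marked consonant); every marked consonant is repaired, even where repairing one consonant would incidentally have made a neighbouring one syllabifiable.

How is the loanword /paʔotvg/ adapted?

ðaʔotvogo

Substitution: /p/ → /ð/, giving /ðaʔotvg/.
The consonants /v/, /g/ cannot be parsed into a legal (C)(C)V(C) syllable (at most one coda consonant is licensed; onsets may contain at most 2 consonants).
Epenthesis after each stranded consonant: /v/ → /vo/, /g/ → /go/.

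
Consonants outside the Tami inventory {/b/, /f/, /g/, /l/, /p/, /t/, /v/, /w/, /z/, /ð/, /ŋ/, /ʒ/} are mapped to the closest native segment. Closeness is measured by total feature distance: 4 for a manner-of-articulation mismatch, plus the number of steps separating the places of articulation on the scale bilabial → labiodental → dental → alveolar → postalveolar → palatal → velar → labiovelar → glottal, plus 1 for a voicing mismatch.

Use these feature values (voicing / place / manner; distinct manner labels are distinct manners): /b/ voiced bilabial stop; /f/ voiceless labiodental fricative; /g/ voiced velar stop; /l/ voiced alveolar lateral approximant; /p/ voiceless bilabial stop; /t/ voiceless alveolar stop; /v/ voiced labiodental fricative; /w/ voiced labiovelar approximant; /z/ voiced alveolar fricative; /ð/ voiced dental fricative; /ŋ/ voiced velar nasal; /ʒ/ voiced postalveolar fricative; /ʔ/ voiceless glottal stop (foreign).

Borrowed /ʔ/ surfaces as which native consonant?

/g/ is closest: same manner (stop), place distance 2 (glottal→velar), voicing differs (+1); total 3. Next closest is /t/ at distance 5.

g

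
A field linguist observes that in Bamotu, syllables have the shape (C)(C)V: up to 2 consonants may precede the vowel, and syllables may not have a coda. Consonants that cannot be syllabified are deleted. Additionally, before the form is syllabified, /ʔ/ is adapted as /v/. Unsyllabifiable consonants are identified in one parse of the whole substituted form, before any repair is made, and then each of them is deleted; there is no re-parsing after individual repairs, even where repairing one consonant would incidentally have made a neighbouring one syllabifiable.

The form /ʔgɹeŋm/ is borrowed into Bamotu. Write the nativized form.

gɹe

Substitution: /ʔ/ → /v/, giving /vgɹeŋm/.
Under (C)(C)V, the unsyllabifiable consonants are /v/, /ŋ/, /m/ (no codas are permitted; onsets may contain at most 2 consonants).
Each unlicensed consonant is deleted: /v/, /ŋ/, /m/.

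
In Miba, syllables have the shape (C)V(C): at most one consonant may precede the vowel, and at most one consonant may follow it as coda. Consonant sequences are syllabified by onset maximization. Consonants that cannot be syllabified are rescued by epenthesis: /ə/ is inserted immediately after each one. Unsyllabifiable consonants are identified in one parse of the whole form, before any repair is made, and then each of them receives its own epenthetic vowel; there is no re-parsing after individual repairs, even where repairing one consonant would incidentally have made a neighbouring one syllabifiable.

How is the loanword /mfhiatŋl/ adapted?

məfəhiatŋələ

The consonants /m/, /f/, /ŋ/, /l/ cannot be parsed into a legal (C)V(C) syllable (at most one coda consonant is licensed; onsets are limited to one consonant).
Inserting the epenthetic vowel yields /m/ → /mə/, /f/ → /fə/, /ŋ/ → /ŋə/, /l/ → /lə/.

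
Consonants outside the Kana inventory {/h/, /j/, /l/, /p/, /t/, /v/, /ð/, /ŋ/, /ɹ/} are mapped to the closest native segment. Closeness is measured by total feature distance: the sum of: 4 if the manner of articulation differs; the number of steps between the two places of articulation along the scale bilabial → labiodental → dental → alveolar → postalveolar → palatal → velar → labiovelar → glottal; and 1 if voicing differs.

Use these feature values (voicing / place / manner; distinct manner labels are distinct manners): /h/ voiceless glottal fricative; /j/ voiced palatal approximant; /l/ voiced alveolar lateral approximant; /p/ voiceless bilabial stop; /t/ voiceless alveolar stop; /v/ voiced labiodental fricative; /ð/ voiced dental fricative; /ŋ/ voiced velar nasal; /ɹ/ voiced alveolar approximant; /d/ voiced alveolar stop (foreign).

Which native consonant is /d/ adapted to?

t

/t/ is closest: same manner (stop), place distance 0 (alveolar→alveolar), voicing differs (+1); total 1. Next closest is /l/ at distance 4.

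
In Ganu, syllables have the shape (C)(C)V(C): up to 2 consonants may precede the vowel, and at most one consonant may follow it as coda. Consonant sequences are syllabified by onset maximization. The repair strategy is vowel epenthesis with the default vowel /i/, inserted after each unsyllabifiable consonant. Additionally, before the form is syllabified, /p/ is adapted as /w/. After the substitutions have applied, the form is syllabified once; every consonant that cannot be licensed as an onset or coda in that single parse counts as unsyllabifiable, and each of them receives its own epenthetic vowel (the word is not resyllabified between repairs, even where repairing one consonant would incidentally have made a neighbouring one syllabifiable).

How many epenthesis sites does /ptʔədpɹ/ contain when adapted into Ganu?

After substitution the input is /wtʔədwɹ/.
The unsyllabifiable consonants are /w/, /w/, /ɹ/; each receives one epenthetic vowel.

3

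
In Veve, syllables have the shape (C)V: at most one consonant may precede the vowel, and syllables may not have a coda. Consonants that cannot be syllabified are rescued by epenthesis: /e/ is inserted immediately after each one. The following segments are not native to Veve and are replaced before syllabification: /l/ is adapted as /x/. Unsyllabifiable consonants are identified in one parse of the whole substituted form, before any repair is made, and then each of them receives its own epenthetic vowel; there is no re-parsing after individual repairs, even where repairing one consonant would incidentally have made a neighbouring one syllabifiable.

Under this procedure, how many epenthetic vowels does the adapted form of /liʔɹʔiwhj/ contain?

After substitution the input is /xiʔɹʔiwhj/.
The unsyllabifiable consonants are /ʔ/, /ɹ/, /w/, /h/, /j/; each receives one epenthetic vowel.

5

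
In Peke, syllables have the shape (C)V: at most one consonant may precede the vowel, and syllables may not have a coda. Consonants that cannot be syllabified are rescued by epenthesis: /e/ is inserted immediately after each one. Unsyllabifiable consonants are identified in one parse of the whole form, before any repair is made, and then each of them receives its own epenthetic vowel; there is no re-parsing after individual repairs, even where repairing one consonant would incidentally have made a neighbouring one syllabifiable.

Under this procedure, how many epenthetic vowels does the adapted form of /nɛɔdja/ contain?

1

The unsyllabifiable consonants are /d/; each receives one epenthetic vowel.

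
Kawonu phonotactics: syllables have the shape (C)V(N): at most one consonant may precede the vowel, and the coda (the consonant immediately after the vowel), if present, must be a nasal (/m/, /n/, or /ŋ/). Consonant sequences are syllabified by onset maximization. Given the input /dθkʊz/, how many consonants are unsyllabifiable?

3

Under (C)V(N), the unsyllabifiable consonants are /d/, /θ/, /z/ (only a nasal (/m/, /n/, or /ŋ/) is licensed in coda position; onsets are limited to one consonant).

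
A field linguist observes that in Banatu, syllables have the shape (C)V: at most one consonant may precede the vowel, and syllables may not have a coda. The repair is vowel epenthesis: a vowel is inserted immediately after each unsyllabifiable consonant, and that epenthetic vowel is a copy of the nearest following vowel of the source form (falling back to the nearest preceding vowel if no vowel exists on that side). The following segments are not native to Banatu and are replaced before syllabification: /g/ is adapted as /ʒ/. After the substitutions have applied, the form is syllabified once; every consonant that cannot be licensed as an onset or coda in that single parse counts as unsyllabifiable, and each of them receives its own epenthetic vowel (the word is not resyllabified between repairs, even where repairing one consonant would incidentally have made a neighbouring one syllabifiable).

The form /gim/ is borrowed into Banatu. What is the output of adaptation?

Substitution: /g/ → /ʒ/, giving /ʒim/.
Syllabifying with onset maximization leaves /m/ stranded (no codas are permitted; onsets are limited to one consonant).
Each unlicensed consonant becomes the onset of a new syllable: /m/ → /mi/.

ʒimi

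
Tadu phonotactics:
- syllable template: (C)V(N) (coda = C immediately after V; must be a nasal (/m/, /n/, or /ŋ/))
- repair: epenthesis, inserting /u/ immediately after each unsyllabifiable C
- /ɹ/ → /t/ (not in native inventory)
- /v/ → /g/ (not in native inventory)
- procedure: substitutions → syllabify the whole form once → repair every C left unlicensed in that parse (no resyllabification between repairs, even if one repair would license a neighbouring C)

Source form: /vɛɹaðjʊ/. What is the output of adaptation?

Substitution: /v/ → /g/, /ɹ/ → /t/, giving /gɛtaðjʊ/.
Under (C)V(N), the unsyllabifiable consonants are /ð/ (only a nasal (/m/, /n/, or /ŋ/) is licensed in coda position; onsets are limited to one consonant).
Epenthesis after each stranded consonant: /ð/ → /ðu/.

gɛtaðujʊ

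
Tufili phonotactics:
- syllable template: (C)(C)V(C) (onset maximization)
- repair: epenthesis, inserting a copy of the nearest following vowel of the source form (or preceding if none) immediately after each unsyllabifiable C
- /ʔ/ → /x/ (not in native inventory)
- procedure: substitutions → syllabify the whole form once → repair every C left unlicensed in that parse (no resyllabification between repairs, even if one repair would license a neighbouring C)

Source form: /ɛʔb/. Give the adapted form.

Substitution: /ʔ/ → /x/, giving /ɛxb/.
Syllabifying with onset maximization leaves /b/ stranded (at most one coda consonant is licensed; onsets may contain at most 2 consonants).
Epenthesis after each stranded consonant: /b/ → /bɛ/.

ɛxbɛ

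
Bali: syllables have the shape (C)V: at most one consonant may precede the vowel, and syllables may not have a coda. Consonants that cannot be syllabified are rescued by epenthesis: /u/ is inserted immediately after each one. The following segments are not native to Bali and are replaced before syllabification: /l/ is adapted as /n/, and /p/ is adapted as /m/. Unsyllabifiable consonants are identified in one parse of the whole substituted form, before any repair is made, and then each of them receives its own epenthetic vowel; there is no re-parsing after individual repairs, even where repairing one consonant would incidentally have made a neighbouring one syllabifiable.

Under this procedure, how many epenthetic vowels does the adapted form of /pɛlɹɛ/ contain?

1

After substitution the input is /mɛnɹɛ/.
The unsyllabifiable consonants are /n/; each receives one epenthetic vowel.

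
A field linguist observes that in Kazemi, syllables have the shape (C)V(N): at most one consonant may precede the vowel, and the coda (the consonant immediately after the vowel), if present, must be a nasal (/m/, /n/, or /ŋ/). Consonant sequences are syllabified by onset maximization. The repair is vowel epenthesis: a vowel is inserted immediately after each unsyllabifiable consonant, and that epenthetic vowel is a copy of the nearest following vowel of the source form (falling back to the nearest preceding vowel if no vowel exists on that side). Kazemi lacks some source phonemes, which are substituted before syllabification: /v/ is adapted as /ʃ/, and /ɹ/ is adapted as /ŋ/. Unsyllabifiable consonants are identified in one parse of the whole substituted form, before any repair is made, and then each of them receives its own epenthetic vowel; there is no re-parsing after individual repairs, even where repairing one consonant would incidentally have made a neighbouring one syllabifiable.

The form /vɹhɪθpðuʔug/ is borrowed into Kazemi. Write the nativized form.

ʃɪŋɪhɪθupuðuʔugu

Substitution: /v/ → /ʃ/, /ɹ/ → /ŋ/, giving /ʃŋhɪθpðuʔug/.
The consonants /ʃ/, /ŋ/, /θ/, /p/, /g/ cannot be parsed into a legal (C)V(N) syllable (only a nasal (/m/, /n/, or /ŋ/) is licensed in coda position; onsets are limited to one consonant).
Inserting the epenthetic vowel yields /ʃ/ → /ʃɪ/, /ŋ/ → /ŋɪ/, /θ/ → /θu/, /p/ → /pu/, /g/ → /gu/.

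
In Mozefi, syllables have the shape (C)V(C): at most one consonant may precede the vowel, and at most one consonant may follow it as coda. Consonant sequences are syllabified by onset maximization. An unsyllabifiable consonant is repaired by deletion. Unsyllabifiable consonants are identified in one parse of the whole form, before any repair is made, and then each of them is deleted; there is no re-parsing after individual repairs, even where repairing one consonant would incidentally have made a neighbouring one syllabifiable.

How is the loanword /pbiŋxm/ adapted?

biŋ

The consonants /p/, /x/, /m/ cannot be parsed into a legal (C)V(C) syllable (at most one coda consonant is licensed; onsets are limited to one consonant).
Deleting the stranded consonants removes /p/, /x/, /m/.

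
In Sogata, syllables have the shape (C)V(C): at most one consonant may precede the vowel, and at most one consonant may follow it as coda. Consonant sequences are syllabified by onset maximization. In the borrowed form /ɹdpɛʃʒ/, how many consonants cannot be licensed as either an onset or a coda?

Under (C)V(C), the unsyllabifiable consonants are /ɹ/, /d/, /ʒ/ (at most one coda consonant is licensed; onsets are limited to one consonant).

3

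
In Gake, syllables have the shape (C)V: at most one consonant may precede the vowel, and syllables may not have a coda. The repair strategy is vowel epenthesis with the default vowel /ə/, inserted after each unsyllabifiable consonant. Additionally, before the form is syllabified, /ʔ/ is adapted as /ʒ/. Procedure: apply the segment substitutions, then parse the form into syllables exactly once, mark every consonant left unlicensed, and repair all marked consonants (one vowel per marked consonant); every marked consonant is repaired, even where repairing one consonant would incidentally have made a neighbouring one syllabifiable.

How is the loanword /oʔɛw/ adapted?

oʒɛwə

Substitution: /ʔ/ → /ʒ/, giving /oʒɛw/.
Under (C)V, the unsyllabifiable consonants are /w/ (no codas are permitted; onsets are limited to one consonant).
Epenthesis after each stranded consonant: /w/ → /wə/.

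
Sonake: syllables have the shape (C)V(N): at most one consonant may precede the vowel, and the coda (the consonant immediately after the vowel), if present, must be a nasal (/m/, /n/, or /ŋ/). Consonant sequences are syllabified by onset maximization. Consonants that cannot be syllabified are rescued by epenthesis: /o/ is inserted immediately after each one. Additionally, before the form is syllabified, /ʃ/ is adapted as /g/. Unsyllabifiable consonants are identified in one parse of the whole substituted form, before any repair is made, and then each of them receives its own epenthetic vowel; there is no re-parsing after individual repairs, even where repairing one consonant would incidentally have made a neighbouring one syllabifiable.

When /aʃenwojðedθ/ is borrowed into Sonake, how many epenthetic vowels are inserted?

3

After substitution the input is /agenwojðedθ/.
The unsyllabifiable consonants are /j/, /d/, /θ/; each receives one epenthetic vowel.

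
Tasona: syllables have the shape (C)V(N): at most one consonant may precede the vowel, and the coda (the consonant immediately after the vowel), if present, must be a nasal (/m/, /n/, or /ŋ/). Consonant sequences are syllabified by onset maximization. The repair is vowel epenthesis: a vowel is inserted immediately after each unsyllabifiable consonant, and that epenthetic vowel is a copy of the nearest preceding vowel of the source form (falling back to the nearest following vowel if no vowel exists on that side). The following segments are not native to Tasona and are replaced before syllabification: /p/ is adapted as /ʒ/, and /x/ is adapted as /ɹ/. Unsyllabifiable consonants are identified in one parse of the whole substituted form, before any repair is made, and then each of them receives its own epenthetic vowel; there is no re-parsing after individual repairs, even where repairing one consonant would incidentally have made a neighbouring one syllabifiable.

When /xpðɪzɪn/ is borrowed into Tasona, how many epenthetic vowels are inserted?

2

After substitution the input is /ɹʒðɪzɪn/.
The unsyllabifiable consonants are /ɹ/, /ʒ/; each receives one epenthetic vowel.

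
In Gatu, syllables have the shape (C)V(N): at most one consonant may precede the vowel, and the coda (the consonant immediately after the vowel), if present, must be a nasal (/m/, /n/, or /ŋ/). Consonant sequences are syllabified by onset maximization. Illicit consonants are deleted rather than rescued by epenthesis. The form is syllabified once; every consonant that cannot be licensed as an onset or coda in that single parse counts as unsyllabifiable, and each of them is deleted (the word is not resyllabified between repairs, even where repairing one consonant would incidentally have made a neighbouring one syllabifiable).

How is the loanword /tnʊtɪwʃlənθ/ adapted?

Under (C)V(N), the unsyllabifiable consonants are /t/, /w/, /ʃ/, /θ/ (only a nasal (/m/, /n/, or /ŋ/) is licensed in coda position; onsets are limited to one consonant).
Deletion applies to /t/, /w/, /ʃ/, /θ/.

nʊtɪlən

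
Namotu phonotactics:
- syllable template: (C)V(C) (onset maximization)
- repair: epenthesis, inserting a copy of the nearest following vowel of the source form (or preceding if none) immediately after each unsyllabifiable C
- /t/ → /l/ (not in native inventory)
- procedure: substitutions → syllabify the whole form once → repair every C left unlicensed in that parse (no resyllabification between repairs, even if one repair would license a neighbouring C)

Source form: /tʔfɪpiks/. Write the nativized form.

lɪʔɪfɪpiksi

Substitution: /t/ → /l/, giving /lʔfɪpiks/.
Syllabifying with onset maximization leaves /l/, /ʔ/, /s/ stranded (at most one coda consonant is licensed; onsets are limited to one consonant).
Epenthesis after each stranded consonant: /l/ → /lɪ/, /ʔ/ → /ʔɪ/, /s/ → /si/.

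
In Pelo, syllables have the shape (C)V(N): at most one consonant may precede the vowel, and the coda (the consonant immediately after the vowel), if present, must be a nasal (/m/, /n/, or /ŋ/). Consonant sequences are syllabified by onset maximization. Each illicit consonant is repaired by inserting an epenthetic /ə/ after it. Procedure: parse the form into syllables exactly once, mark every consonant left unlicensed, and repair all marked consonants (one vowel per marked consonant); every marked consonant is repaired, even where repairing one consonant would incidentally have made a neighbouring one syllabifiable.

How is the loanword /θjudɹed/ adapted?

θəjudəɹedə

Syllabifying with onset maximization leaves /θ/, /d/, /d/ stranded (only a nasal (/m/, /n/, or /ŋ/) is licensed in coda position; onsets are limited to one consonant).
Epenthesis after each stranded consonant: /θ/ → /θə/, /d/ → /də/, /d/ → /də/.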